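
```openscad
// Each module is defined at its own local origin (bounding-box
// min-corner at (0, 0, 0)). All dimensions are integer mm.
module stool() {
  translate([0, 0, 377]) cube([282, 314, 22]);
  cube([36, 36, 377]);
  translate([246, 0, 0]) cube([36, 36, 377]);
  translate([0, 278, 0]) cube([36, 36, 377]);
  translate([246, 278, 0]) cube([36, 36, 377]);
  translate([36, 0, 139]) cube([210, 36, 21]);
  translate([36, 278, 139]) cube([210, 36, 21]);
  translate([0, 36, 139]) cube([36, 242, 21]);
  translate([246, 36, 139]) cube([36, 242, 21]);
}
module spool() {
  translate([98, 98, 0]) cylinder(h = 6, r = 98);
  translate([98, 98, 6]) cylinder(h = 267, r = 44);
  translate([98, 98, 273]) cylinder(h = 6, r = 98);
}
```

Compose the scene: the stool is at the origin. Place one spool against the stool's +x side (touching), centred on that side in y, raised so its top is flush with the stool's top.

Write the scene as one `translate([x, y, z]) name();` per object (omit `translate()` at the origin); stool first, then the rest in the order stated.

stool();
translate([282, 59, 120]) spool();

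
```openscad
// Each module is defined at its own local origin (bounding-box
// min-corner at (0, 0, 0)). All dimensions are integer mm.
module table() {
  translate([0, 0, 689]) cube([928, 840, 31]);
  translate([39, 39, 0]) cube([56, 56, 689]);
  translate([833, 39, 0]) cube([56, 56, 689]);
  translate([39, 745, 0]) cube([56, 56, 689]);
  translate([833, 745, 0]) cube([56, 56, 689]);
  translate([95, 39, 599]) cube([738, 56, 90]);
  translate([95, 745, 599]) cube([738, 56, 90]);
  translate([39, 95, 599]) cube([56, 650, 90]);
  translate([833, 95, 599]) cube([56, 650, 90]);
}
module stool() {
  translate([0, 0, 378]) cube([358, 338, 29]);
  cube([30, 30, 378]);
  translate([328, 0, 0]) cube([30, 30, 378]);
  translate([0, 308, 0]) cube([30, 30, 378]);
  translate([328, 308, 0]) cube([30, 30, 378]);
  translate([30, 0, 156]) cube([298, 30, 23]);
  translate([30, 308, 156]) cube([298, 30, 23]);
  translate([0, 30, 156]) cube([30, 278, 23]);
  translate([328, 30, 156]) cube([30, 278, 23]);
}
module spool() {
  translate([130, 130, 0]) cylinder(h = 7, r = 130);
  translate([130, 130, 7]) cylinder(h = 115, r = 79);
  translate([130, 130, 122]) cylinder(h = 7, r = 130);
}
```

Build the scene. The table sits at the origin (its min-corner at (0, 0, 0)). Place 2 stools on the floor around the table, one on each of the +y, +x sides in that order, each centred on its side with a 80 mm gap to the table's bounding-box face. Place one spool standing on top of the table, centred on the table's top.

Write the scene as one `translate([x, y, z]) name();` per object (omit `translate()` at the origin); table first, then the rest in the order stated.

table();
translate([285, 920, 0]) stool();
translate([1008, 251, 0]) stool();
translate([334, 290, 720]) spool();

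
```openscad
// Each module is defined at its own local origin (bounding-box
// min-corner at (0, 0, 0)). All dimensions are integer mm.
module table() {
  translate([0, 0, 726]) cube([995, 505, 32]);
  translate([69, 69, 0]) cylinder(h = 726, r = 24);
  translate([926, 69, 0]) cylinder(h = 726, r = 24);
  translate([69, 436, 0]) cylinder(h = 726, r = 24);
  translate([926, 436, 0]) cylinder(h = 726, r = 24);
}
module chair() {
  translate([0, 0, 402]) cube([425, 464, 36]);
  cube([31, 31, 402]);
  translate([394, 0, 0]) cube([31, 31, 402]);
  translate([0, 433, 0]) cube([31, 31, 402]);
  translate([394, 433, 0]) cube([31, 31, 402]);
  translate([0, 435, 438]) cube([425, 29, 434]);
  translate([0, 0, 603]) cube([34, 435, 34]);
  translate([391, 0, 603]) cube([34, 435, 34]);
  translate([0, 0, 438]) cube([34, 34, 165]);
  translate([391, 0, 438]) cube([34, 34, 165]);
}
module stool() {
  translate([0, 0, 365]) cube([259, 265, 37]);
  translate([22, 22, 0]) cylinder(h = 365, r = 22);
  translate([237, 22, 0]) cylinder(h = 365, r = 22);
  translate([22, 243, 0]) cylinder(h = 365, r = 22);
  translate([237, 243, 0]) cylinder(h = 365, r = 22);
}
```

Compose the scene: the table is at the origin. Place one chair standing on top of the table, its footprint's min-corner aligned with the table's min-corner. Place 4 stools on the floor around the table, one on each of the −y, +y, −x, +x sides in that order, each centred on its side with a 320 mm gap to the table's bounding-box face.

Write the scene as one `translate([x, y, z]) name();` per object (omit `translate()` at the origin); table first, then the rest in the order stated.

table();
translate([0, 0, 758]) chair();
translate([368, -585, 0]) stool();
translate([368, 825, 0]) stool();
translate([-579, 120, 0]) stool();
translate([1315, 120, 0]) stool();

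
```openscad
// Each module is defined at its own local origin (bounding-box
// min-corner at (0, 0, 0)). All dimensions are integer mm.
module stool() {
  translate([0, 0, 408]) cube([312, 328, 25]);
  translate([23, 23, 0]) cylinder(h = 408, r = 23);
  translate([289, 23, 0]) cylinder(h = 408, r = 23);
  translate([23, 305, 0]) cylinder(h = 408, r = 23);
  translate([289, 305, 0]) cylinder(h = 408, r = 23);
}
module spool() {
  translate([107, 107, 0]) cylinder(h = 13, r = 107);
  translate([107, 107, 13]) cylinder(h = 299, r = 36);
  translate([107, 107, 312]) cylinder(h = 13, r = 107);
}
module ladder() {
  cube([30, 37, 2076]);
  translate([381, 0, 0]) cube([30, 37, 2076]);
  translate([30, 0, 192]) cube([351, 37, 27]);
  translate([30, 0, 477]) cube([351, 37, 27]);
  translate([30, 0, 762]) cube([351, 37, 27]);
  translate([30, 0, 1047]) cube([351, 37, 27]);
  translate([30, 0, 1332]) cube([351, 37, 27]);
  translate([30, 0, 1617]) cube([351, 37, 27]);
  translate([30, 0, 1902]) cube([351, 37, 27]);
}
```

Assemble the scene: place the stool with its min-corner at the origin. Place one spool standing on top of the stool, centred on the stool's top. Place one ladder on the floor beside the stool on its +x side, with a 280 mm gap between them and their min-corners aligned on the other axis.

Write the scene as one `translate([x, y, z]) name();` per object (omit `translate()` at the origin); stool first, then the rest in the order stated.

stool();
translate([49, 57, 433]) spool();
translate([592, 0, 0]) ladder();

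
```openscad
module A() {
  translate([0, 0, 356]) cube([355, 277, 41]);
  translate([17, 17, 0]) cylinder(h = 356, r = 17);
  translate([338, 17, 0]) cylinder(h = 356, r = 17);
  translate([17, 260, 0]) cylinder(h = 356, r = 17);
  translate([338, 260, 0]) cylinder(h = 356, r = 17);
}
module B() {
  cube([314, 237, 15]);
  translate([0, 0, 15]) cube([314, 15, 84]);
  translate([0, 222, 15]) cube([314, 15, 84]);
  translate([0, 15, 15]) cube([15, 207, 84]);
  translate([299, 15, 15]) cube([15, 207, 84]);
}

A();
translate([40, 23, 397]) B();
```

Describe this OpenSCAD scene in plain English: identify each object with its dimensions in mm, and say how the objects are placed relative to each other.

A is a four-legged stool. The seat is a 355×277×41 mm slab whose top surface is at z = 397 mm; four round legs, each 34 mm in diameter, run from the floor (z = 0) to the underside of the seat, each leg's axis is inset half a diameter from the nearest pair of seat edges (so the leg's bounding box is flush with the corner).

B is an open-topped rectangular box: outside dimensions 314×237×99 mm, with a uniform wall and base thickness of 15 mm. The base is a full 314×237 slab on the floor; four walls sit on top of the base. The front and back walls (the −y and +y sides) span the full width; the two side walls fit between them.

The open box is on top of the stool.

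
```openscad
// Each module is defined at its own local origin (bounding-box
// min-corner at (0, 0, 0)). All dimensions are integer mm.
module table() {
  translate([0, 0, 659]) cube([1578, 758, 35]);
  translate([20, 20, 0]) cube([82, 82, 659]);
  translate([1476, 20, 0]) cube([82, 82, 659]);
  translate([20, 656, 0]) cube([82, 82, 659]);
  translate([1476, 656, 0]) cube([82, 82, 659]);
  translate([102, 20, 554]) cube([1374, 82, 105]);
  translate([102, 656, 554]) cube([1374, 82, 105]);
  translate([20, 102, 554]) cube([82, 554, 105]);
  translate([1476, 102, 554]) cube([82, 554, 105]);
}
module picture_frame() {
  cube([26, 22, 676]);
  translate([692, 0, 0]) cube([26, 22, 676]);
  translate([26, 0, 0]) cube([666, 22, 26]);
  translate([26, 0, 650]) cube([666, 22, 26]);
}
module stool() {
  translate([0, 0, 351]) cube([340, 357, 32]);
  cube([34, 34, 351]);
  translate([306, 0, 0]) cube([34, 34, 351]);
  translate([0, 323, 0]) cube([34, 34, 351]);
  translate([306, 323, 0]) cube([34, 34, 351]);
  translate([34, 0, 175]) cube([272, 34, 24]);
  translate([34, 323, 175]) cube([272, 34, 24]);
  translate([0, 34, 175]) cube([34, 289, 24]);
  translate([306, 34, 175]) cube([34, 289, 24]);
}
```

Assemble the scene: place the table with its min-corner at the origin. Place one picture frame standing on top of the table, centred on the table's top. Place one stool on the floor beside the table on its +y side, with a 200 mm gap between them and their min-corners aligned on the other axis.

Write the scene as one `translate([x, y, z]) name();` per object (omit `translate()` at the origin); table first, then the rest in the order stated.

table();
translate([430, 368, 694]) picture_frame();
translate([0, 958, 0]) stool();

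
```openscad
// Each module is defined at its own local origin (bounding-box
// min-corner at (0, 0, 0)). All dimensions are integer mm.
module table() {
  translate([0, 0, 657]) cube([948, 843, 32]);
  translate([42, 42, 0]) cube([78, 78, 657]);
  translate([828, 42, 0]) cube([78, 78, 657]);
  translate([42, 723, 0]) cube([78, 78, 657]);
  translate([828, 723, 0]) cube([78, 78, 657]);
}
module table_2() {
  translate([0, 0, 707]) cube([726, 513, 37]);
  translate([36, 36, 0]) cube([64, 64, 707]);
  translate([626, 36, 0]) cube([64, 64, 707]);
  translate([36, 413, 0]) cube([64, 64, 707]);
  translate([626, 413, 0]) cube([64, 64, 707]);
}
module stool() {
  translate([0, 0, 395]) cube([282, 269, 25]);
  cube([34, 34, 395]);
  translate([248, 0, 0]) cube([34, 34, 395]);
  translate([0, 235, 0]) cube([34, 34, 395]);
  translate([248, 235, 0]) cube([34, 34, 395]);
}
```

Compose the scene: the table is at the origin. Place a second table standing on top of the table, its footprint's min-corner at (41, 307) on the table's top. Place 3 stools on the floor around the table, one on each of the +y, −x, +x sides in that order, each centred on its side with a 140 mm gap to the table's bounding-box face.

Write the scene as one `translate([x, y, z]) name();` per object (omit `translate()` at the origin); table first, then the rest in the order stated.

table();
translate([41, 307, 689]) table_2();
translate([333, 983, 0]) stool();
translate([-422, 287, 0]) stool();
translate([1088, 287, 0]) stool();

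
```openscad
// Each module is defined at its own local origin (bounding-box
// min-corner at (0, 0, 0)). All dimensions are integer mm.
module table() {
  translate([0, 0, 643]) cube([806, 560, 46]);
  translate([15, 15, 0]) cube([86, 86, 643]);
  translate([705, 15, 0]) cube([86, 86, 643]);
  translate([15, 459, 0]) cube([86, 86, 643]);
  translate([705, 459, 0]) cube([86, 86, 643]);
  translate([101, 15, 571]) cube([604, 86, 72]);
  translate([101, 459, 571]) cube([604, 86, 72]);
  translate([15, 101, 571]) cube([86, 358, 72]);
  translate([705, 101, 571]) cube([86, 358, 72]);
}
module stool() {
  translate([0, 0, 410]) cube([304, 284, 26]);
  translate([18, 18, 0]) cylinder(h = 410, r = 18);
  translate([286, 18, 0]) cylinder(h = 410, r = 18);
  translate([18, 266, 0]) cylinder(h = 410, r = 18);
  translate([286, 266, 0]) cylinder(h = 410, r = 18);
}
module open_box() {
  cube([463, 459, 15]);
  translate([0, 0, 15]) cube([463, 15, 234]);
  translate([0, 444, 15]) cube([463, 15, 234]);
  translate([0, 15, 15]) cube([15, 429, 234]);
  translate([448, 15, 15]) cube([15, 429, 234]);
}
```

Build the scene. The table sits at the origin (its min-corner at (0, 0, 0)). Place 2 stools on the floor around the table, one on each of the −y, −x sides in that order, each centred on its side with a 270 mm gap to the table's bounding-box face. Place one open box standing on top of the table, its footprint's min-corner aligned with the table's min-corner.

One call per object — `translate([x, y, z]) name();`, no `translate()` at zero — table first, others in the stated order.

table();
translate([251, -554, 0]) stool();
translate([-574, 138, 0]) stool();
translate([0, 0, 689]) open_box();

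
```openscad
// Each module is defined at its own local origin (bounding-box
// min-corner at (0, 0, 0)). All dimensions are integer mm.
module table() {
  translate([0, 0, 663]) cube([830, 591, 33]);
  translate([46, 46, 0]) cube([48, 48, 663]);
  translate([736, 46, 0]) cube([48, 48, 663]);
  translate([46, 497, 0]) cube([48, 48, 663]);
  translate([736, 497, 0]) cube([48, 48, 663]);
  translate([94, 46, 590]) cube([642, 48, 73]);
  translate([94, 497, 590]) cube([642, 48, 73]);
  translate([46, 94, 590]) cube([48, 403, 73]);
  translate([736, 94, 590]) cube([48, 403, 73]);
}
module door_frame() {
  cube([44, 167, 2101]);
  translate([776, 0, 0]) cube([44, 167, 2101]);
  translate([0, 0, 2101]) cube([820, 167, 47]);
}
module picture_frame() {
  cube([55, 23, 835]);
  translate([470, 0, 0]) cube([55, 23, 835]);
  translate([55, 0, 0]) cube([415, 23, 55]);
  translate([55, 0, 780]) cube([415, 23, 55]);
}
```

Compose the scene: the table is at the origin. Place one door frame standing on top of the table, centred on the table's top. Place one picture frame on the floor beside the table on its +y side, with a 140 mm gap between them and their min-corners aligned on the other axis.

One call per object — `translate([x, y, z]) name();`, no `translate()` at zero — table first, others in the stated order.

table();
translate([5, 212, 696]) door_frame();
translate([0, 731, 0]) picture_frame();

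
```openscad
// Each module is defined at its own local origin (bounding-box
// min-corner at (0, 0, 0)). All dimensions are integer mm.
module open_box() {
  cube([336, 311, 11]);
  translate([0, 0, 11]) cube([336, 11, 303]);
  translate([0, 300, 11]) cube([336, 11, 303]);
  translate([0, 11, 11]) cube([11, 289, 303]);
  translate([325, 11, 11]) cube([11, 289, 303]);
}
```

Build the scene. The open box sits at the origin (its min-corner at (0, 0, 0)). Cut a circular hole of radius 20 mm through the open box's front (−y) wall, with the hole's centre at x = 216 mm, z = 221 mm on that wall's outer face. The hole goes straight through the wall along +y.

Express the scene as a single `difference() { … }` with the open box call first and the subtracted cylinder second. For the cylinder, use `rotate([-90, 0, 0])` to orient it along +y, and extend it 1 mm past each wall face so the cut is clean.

difference() {
  open_box();
  translate([216, -1, 221]) rotate([-90, 0, 0]) cylinder(h = 13, r = 20);
}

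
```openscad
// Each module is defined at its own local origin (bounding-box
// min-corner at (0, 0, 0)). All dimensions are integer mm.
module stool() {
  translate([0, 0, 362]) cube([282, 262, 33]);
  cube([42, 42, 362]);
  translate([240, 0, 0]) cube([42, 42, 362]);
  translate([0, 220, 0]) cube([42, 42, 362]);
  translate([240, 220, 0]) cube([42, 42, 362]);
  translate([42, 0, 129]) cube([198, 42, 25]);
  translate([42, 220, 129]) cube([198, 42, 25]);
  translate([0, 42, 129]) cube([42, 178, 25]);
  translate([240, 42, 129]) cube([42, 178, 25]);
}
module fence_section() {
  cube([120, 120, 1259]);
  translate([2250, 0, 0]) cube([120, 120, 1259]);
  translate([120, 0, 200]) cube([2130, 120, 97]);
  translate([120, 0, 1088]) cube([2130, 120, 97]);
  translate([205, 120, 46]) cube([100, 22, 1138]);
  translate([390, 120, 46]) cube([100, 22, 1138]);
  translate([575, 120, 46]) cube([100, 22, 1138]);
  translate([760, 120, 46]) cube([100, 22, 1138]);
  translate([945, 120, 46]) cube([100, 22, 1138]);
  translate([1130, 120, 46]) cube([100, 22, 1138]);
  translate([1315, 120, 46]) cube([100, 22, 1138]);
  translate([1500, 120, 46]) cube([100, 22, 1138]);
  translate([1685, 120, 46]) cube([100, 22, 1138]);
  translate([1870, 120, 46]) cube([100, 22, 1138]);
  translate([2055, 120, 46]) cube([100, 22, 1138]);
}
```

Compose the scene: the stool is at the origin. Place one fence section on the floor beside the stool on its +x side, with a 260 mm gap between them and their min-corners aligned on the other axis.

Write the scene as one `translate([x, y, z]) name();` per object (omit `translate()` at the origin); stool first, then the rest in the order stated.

stool();
translate([542, 0, 0]) fence_section();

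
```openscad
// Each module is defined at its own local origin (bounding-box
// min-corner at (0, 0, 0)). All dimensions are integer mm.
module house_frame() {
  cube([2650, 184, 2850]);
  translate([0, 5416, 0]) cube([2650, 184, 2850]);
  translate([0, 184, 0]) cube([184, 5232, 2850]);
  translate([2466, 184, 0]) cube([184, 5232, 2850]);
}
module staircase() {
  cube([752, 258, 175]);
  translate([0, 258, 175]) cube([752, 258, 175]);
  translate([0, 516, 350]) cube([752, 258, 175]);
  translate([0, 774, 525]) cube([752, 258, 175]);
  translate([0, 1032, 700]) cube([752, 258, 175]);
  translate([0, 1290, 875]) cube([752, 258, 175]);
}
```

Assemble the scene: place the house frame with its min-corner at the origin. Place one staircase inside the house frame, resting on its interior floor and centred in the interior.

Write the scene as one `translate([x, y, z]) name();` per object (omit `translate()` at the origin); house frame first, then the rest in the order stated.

house_frame();
translate([949, 2026, 0]) staircase();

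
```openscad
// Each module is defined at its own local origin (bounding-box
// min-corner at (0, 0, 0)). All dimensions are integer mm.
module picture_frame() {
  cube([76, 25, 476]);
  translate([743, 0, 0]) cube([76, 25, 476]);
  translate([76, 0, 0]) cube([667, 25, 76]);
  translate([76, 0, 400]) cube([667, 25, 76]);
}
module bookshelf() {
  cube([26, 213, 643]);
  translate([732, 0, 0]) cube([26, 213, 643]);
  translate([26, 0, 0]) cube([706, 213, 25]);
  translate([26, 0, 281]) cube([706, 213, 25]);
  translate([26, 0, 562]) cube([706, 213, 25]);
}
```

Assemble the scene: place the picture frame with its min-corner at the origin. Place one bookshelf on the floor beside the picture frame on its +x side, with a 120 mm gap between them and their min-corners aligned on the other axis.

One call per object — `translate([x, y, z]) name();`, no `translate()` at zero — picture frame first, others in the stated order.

picture_frame();
translate([939, 0, 0]) bookshelf();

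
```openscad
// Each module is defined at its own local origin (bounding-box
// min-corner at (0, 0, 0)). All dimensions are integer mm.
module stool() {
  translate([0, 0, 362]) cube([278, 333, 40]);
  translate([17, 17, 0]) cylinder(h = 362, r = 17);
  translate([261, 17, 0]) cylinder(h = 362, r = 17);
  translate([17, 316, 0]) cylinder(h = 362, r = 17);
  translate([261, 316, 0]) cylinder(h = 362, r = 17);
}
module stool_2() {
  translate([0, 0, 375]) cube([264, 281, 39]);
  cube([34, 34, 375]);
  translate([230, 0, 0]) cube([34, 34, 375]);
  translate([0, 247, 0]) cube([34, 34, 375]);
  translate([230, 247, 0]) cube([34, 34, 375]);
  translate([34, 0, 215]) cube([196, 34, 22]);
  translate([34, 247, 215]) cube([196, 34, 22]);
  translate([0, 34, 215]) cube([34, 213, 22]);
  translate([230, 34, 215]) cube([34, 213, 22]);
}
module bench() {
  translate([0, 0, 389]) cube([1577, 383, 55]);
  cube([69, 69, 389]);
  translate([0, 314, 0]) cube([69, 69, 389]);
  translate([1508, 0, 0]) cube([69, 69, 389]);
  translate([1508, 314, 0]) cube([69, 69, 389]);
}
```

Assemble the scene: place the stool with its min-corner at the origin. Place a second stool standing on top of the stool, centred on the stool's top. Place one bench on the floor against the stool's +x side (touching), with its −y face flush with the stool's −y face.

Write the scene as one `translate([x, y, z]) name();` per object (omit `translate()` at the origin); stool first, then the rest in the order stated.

stool();
translate([7, 26, 402]) stool_2();
translate([278, 0, 0]) bench();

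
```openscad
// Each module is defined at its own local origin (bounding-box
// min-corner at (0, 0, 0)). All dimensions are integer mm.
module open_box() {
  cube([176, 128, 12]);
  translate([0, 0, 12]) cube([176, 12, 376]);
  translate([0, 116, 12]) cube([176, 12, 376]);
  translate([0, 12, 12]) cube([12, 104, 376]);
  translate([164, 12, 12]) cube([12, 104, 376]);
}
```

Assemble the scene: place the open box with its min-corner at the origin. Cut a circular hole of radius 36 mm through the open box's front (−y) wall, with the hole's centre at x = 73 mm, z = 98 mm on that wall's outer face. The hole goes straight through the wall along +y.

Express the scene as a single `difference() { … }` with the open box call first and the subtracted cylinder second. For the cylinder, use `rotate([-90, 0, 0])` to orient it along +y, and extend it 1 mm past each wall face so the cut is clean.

difference() {
  open_box();
  translate([73, -1, 98]) rotate([-90, 0, 0]) cylinder(h = 14, r = 36);
}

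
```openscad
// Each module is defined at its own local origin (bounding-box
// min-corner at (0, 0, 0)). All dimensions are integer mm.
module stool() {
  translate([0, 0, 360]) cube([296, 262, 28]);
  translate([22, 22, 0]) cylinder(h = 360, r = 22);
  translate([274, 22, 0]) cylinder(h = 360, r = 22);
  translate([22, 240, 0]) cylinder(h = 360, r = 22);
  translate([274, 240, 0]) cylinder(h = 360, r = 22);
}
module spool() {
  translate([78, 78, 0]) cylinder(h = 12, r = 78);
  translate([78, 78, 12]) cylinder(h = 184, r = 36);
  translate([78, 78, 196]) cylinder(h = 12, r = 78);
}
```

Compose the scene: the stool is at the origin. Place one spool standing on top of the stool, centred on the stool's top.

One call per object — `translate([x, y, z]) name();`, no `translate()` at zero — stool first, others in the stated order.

stool();
translate([70, 53, 388]) spool();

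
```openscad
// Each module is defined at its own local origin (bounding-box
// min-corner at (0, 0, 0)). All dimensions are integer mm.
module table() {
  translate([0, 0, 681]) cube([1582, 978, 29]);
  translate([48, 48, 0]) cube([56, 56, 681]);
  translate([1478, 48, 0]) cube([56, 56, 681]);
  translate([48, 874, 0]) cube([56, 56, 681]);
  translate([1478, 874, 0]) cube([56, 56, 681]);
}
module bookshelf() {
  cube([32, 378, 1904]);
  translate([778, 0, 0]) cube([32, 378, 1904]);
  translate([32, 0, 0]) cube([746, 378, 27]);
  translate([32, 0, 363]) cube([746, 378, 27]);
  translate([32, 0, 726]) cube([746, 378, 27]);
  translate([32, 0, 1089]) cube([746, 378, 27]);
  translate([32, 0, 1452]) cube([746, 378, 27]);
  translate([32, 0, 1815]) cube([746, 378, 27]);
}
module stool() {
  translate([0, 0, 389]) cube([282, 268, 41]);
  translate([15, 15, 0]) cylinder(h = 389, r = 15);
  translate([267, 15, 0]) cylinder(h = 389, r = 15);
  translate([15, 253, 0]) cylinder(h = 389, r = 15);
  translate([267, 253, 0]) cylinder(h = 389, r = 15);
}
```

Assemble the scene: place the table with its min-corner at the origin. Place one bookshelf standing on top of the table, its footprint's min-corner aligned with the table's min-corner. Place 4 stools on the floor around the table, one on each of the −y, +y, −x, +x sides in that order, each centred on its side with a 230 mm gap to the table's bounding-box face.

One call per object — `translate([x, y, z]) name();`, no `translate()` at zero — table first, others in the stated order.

table();
translate([0, 0, 710]) bookshelf();
translate([650, -498, 0]) stool();
translate([650, 1208, 0]) stool();
translate([-512, 355, 0]) stool();
translate([1812, 355, 0]) stool();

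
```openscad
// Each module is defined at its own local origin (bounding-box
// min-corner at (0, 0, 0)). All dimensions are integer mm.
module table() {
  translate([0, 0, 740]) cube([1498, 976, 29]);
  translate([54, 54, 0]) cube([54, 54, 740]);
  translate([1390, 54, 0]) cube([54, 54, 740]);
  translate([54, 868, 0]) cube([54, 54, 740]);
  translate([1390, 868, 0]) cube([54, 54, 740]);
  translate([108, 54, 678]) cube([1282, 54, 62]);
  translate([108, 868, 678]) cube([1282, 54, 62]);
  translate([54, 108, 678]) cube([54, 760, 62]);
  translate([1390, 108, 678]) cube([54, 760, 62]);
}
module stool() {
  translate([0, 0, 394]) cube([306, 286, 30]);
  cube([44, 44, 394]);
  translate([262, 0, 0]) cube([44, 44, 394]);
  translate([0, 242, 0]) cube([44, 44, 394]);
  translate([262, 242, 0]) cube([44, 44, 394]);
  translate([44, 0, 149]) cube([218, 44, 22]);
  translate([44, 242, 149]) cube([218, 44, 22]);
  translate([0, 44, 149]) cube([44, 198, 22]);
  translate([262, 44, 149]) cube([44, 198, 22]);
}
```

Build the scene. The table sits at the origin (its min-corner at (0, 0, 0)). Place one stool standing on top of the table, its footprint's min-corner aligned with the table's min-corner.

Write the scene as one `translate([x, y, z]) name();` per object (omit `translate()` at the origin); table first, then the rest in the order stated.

table();
translate([0, 0, 769]) stool();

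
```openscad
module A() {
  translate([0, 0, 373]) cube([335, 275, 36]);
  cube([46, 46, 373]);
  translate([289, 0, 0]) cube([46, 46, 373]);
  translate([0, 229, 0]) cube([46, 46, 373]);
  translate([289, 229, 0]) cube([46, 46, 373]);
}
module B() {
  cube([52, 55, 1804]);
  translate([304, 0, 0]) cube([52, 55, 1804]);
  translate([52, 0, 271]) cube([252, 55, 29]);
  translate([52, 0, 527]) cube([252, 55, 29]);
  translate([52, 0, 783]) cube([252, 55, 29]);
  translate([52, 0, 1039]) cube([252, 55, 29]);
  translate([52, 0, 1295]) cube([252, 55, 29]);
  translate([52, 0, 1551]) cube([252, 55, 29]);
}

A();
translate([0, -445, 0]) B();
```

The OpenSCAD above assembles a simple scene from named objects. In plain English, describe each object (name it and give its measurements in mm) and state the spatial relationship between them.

A is a four-legged stool. The seat is a 335×275×36 mm slab whose top surface is at z = 409 mm; four square legs, each 46×46 mm in cross-section, run from the floor (z = 0) to the underside of the seat, each flush with a corner of the seat.

B is a straight ladder. Two 52×55 mm vertical rails, 1804 mm tall, stand 356 mm apart (outside-to-outside) with their front faces coplanar on the −y side. 6 rungs, each 55 mm deep and 29 mm tall, span between the inner faces of the rails, front faces flush with the rails. The lowest rung's underside is at z = 271 mm and rungs are spaced 256 mm apart (underside to underside).

The ladder is on the floor beside the stool on its −y side.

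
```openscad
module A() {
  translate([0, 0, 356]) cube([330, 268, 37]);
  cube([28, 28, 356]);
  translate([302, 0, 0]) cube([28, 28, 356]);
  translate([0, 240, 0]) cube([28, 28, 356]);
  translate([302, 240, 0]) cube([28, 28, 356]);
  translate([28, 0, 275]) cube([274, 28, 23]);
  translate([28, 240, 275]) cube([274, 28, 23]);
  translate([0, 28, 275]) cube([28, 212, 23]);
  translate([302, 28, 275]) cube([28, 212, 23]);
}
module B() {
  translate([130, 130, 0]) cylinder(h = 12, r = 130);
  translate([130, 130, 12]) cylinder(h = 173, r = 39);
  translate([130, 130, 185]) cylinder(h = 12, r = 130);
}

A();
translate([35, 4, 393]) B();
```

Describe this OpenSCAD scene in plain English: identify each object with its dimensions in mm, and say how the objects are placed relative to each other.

A is a four-legged stool. The seat is a 330×268×37 mm slab whose top surface is at z = 393 mm; four square legs, each 28×28 mm in cross-section, run from the floor (z = 0) to the underside of the seat, each flush with a corner of the seat. Four stretchers, 28 mm wide and 23 mm tall, connect adjacent legs with their undersides at z = 275 mm, each running between the inner faces of the legs it joins and aligned with the legs' outer faces on the other axis.

B is a spool: two coaxial disc flanges of radius 130 mm and thickness 12 mm, joined by a core cylinder of radius 39 mm and height 173 mm. The lower flange rests on z = 0 and the three cylinders share a vertical axis.

The spool is on top of the stool, centred.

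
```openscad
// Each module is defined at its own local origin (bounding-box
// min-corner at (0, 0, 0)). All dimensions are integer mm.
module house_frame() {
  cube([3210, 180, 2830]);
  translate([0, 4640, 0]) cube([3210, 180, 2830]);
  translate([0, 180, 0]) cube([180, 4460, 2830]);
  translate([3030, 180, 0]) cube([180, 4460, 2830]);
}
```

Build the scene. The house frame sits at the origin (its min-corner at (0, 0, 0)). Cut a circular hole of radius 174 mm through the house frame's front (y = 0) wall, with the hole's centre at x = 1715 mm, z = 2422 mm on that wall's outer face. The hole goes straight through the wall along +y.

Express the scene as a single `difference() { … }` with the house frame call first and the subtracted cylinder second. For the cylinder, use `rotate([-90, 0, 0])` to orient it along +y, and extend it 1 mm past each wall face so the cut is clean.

difference() {
  house_frame();
  translate([1715, -1, 2422]) rotate([-90, 0, 0]) cylinder(h = 182, r = 174);
}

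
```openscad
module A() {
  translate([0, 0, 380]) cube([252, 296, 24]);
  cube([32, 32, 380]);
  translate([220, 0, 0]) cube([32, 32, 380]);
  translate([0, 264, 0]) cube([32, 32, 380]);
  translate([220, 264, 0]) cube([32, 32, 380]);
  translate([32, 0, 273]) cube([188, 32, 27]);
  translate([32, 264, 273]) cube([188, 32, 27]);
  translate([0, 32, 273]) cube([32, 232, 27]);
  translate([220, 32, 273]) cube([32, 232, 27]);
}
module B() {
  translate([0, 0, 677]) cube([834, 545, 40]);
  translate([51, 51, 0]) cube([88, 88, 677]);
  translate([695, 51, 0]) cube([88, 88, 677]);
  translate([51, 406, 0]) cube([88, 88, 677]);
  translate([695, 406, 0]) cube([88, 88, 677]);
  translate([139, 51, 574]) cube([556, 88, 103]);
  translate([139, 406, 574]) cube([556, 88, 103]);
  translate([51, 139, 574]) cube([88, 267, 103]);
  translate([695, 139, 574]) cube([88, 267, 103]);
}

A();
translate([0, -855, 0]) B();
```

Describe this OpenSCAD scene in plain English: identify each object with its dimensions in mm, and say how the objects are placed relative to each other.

A is a four-legged stool. The seat is 252×296 mm, 24 mm thick, top at z = 404 mm. It stands on four square legs, each 32×32 mm in cross-section, from z = 0 to the seat underside, each flush with a corner of the seat. Four stretchers, 32 mm wide and 27 mm tall, connect adjacent legs with their undersides at z = 273 mm, each running between the inner faces of the legs it joins and aligned with the legs' outer faces on the other axis.

B is a rectangular dining table. The top is 834×545×40 mm with its upper surface at z = 717 mm. It stands on four 88×88 mm square legs, each inset 51 mm from the nearest pair of top edges, running from the floor to the underside of the top. Four apron rails, 88 mm thick and 103 mm tall, run between adjacent legs with their top edges flush with the underside of the top and their outer faces flush with the legs' outer faces.

The table is on the floor beside the stool on its −y side.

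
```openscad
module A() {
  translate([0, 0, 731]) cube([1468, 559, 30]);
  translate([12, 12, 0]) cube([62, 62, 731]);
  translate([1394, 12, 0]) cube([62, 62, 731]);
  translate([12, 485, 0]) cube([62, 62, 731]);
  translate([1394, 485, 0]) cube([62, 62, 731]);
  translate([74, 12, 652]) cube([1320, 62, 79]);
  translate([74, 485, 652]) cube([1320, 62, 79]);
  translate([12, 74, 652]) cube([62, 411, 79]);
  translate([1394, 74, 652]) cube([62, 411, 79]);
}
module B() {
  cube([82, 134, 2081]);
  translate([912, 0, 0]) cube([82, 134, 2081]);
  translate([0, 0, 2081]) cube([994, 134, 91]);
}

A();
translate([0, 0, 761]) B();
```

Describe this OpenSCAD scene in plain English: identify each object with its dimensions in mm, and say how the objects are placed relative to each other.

A is a rectangular dining table. The top is 1468×559×30 mm with its upper surface at z = 761 mm. It stands on four 62×62 mm square legs, each inset 12 mm from the nearest pair of top edges, running from the floor to the underside of the top. Four apron rails, 62 mm thick and 79 mm tall, run between adjacent legs with their top edges flush with the underside of the top and their outer faces flush with the legs' outer faces.

B is a rectangular door frame: two vertical jambs of 82×134 mm section, 2081 mm tall, with a clear opening 830 mm wide between their inner faces. A header 91 mm tall and 134 mm deep lies on top of the jambs and spans the full outside width.

The door frame is on top of the table.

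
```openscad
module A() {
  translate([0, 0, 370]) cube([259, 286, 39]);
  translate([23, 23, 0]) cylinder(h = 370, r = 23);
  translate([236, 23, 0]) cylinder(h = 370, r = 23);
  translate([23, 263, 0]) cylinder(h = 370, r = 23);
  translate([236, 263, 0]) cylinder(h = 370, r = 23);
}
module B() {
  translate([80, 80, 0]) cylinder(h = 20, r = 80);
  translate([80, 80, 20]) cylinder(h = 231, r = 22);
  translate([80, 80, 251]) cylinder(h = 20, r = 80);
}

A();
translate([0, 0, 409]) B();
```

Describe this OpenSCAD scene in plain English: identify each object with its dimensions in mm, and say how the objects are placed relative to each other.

A is a four-legged stool. The seat is 259×286 mm, 39 mm thick, top at z = 409 mm. It stands on four round legs, each 46 mm in diameter, from z = 0 to the seat underside, each leg's axis is inset half a diameter from the nearest pair of seat edges (so the leg's bounding box is flush with the corner).

B is a spool: two coaxial disc flanges of radius 80 mm and thickness 20 mm, joined by a core cylinder of radius 22 mm and height 231 mm. The lower flange rests on z = 0 and the three cylinders share a vertical axis.

The spool is on top of the stool.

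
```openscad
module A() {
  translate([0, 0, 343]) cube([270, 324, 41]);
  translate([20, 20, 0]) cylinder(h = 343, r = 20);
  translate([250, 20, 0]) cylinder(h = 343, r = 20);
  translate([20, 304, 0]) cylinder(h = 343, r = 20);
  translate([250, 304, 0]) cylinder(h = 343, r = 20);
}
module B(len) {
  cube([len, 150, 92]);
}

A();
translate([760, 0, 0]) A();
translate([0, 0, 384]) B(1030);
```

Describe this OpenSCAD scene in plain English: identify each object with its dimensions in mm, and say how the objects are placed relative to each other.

A is a simple wooden stool: a rectangular seat 270 mm (x) by 324 mm (y), 41 mm thick, top face at z = 384 mm, on four round legs, each 40 mm in diameter. The legs rest on z = 0, each leg's axis is inset half a diameter from the nearest pair of seat edges (so the leg's bounding box is flush with the corner).

B is a rectangular beam 1030 mm long (x), 150 mm deep (y), 92 mm thick (z).

The beam spans the tops of two stools placed 490 mm apart, resting at z = 384 mm.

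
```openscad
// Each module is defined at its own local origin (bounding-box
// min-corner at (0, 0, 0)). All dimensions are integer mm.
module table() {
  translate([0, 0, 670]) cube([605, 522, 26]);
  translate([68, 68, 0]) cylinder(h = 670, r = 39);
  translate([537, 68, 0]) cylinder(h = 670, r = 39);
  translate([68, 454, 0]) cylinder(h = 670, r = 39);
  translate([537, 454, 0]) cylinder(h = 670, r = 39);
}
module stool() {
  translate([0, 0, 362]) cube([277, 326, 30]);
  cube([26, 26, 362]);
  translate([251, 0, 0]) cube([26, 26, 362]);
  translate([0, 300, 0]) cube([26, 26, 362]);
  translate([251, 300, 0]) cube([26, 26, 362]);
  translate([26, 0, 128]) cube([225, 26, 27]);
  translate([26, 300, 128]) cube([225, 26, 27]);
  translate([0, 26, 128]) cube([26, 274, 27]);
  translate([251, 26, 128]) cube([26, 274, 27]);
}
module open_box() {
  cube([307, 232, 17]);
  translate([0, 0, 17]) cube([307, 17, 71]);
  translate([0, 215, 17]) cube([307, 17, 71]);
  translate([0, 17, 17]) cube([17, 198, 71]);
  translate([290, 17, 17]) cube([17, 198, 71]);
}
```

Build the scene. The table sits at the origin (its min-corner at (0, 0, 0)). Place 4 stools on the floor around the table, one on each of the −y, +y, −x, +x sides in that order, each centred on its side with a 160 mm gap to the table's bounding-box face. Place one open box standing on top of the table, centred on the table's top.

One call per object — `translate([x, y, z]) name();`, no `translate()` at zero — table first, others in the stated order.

table();
translate([164, -486, 0]) stool();
translate([164, 682, 0]) stool();
translate([-437, 98, 0]) stool();
translate([765, 98, 0]) stool();
translate([149, 145, 696]) open_box();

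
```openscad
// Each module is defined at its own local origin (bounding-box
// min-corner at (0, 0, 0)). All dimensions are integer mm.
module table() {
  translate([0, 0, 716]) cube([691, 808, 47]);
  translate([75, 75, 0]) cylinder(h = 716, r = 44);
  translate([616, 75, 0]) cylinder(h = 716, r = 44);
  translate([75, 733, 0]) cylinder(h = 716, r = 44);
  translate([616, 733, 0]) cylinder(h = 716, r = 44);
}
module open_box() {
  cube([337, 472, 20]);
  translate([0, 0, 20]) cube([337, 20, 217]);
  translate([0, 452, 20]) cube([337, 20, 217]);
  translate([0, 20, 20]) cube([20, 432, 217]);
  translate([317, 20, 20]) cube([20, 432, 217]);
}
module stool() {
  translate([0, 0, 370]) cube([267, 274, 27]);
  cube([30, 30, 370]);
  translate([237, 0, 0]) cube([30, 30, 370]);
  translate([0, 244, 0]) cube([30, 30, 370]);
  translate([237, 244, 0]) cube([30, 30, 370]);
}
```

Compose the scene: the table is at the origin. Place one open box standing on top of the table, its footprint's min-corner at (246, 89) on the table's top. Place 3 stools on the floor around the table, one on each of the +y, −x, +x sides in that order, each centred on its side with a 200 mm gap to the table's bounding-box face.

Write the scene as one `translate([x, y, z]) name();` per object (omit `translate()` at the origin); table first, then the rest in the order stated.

table();
translate([246, 89, 763]) open_box();
translate([212, 1008, 0]) stool();
translate([-467, 267, 0]) stool();
translate([891, 267, 0]) stool();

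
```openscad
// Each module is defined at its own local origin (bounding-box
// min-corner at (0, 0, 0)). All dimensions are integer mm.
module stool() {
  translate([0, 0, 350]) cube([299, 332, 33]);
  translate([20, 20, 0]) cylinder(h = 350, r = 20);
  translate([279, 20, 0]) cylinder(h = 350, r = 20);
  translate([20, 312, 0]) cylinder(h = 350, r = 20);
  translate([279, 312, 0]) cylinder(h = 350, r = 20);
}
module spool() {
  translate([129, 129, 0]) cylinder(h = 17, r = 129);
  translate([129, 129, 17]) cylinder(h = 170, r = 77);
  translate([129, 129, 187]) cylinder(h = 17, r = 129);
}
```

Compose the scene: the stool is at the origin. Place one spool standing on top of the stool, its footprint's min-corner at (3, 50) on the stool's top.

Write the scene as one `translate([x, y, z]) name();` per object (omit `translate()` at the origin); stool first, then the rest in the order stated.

stool();
translate([3, 50, 383]) spool();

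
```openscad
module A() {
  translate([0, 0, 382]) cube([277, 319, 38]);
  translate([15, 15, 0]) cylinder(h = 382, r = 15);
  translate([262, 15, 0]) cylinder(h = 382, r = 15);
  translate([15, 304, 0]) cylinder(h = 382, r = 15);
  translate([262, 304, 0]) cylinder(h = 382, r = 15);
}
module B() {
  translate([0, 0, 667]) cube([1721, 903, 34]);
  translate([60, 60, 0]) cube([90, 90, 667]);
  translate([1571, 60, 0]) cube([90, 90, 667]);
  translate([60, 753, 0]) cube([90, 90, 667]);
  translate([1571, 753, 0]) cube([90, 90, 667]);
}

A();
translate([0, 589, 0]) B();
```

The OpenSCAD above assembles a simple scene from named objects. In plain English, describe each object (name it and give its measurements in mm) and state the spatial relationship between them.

A is a four-legged stool. The seat is a 277×319×38 mm slab whose top surface is at z = 420 mm; four round legs, each 30 mm in diameter, run from the floor (z = 0) to the underside of the seat, each leg's axis is inset half a diameter from the nearest pair of seat edges (so the leg's bounding box is flush with the corner).

B is a rectangular dining table. The top is 1721×903×34 mm with its upper surface at z = 701 mm. It stands on four 90×90 mm square legs, each inset 60 mm from the nearest pair of top edges, running from the floor to the underside of the top.

The table is on the floor beside the stool on its +y side.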